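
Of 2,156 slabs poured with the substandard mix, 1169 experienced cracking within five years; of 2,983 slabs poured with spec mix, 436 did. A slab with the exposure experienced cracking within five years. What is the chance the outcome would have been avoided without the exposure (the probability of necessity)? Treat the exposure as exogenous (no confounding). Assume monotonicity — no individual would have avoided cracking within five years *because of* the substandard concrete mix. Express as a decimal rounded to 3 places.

PN ≈ 0.730

p₁ = P(outcome | exposed) = 1169/2156 = 0.54221
p₀ = P(outcome | unexposed) = 436/2983 = 0.14616
Under exogeneity and monotonicity, PN = (p₁ − p₀) / p₁.
PN = (0.54221 − 0.14616) / 0.54221 = 0.39605 / 0.54221 ≈ 0.7304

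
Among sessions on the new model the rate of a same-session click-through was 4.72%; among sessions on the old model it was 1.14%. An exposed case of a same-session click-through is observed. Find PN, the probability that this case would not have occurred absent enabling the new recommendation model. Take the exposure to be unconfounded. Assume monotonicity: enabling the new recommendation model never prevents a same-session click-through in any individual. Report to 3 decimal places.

p₁ = 0.0472, p₀ = 0.0114.
Under exogeneity and monotonicity, PN = (p₁ − p₀) / p₁.
PN = (0.0472 − 0.0114) / 0.0472 = 0.0358 / 0.0472 ≈ 0.7585

PN ≈ 0.758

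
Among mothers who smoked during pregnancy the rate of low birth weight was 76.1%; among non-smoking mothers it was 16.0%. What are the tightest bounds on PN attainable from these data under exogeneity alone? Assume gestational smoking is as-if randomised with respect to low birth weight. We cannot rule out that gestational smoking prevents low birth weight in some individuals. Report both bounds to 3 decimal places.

p₁ = 0.761, p₀ = 0.16.
Under exogeneity alone the bounds on PN are max{0,(p₁−p₀)/p₁} ≤ PN ≤ min{1,(1−p₀)/p₁}.
  lower = (p₁ − p₀)/p₁ = 0.601 / 0.761 ≈ 0.7898
  upper = min{1, (1 − p₀)/p₁} = 0.84 / 0.761 ≈ 1.1038 → capped at 1

0.790 ≤ PN ≤ 1.000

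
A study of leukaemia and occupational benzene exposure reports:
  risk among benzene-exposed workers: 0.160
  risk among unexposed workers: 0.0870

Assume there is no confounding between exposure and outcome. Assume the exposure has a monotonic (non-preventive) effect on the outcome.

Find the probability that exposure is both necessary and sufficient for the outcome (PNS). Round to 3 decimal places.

Let p₁ = 0.16, p₀ = 0.087.
Under exogeneity and monotonicity, PNS = p₁ − p₀.
PNS = 0.16 − 0.087 = 0.073

PNS ≈ 0.073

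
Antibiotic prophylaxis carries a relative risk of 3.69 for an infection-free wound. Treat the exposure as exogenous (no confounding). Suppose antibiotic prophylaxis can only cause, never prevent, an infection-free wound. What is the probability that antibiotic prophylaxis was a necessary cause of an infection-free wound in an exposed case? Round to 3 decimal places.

PN ≈ 0.729

Under exogeneity and monotonicity, PN = (RR − 1) / RR = 1 − 1/RR.
PN = (3.69 − 1) / 3.69 = 2.69 / 3.69 ≈ 0.7290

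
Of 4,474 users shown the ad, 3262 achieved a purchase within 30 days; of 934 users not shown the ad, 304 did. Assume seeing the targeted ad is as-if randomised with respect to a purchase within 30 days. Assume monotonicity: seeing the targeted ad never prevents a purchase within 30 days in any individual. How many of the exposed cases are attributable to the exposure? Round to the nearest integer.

about 1806 cases

p₁ = P(outcome | exposed) = 3262/4474 = 0.7291
p₀ = P(outcome | unexposed) = 304/934 = 0.32548
PN = (p₁ − p₀)/p₁ = (0.7291 − 0.32548) / 0.7291 ≈ 0.55359.
Attributable cases ≈ PN × (exposed cases) = 0.55359 × 3262 ≈ 1805.79.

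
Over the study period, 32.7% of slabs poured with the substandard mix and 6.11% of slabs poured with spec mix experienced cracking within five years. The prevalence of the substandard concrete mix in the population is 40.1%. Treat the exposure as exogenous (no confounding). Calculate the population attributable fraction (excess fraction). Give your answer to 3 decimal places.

p₁ = 0.327, p₀ = 0.0611.
Overall risk P(Y=1) = π·p₁ + (1−π)·p₀ = 0.401×0.327 + 0.599×0.0611 = 0.16773.
Under exogeneity, PAF = [P(Y=1) − p₀] / P(Y=1).
PAF = (0.16773 − 0.0611) / 0.16773 ≈ 0.6357

PAF ≈ 0.636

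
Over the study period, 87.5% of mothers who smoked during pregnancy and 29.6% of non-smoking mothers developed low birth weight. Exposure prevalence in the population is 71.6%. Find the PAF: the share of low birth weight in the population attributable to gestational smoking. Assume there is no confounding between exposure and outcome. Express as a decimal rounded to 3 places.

p₁ = 0.875, p₀ = 0.296.
Overall risk P(Y=1) = π·p₁ + (1−π)·p₀ = 0.716×0.875 + 0.284×0.296 = 0.71056.
Under exogeneity, PAF = [P(Y=1) − p₀] / P(Y=1).
PAF = (0.71056 − 0.296) / 0.71056 ≈ 0.5834

PAF ≈ 0.583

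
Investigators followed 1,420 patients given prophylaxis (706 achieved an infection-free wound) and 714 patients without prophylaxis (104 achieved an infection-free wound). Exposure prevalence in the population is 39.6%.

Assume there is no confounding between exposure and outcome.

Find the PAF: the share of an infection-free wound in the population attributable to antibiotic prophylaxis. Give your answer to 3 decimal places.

PAF ≈ 0.489

p₁ = P(outcome | exposed) = 706/1420 = 0.49718
p₀ = P(outcome | unexposed) = 104/714 = 0.14566
Overall risk P(Y=1) = π·p₁ + (1−π)·p₀ = 0.396×0.49718 + 0.604×0.14566 = 0.28486.
Under exogeneity, PAF = [P(Y=1) − p₀] / P(Y=1).
PAF = (0.28486 − 0.14566) / 0.28486 ≈ 0.4887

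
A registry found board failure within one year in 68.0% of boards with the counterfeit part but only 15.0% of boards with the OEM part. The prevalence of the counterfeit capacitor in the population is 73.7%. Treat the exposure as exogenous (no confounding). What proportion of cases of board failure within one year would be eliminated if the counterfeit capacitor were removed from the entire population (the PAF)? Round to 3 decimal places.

PAF ≈ 0.723

p₁ = 0.68, p₀ = 0.15.
Overall risk P(Y=1) = π·p₁ + (1−π)·p₀ = 0.737×0.68 + 0.263×0.15 = 0.54061.
Under exogeneity, PAF = [P(Y=1) − p₀] / P(Y=1).
PAF = (0.54061 − 0.15) / 0.54061 ≈ 0.7225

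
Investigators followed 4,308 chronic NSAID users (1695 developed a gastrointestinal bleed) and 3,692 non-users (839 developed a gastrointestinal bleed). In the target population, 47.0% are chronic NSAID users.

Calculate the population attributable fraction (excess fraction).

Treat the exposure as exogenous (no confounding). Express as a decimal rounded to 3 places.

PAF ≈ 0.256

p₁ = P(outcome | exposed) = 1695/4308 = 0.39345
p₀ = P(outcome | unexposed) = 839/3692 = 0.22725
Overall risk P(Y=1) = π·p₁ + (1−π)·p₀ = 0.47×0.39345 + 0.53×0.22725 = 0.30536.
Under exogeneity, PAF = [P(Y=1) − p₀] / P(Y=1).
PAF = (0.30536 − 0.22725) / 0.30536 ≈ 0.2558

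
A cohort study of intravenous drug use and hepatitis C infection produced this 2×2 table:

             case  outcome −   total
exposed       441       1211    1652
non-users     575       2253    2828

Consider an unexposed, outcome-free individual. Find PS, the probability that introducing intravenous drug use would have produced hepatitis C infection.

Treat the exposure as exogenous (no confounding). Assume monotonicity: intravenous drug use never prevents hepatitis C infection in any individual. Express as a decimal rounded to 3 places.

PS ≈ 0.080

p₁ = P(outcome | exposed) = 441/1652 = 0.26695
p₀ = P(outcome | unexposed) = 575/2828 = 0.20332
Under exogeneity and monotonicity, PS = (p₁ − p₀) / (1 − p₀).
PS = (0.26695 − 0.20332) / (1 − 0.20332) = 0.063625 / 0.79668 ≈ 0.0799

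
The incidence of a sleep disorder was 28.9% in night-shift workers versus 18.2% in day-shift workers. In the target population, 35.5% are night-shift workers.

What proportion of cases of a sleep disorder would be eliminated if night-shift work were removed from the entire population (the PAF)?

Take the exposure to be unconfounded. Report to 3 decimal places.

p₁ = 0.289, p₀ = 0.182.
Overall risk P(Y=1) = π·p₁ + (1−π)·p₀ = 0.355×0.289 + 0.645×0.182 = 0.21998.
Under exogeneity, PAF = [P(Y=1) − p₀] / P(Y=1).
PAF = (0.21998 − 0.182) / 0.21998 ≈ 0.1727

PAF ≈ 0.173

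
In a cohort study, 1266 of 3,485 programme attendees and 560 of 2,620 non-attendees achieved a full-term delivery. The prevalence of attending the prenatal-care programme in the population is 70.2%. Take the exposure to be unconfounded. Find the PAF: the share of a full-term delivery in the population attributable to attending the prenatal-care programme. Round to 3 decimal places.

PAF ≈ 0.329

p₁ = P(outcome | exposed) = 1266/3485 = 0.36327
p₀ = P(outcome | unexposed) = 560/2620 = 0.21374
Overall risk P(Y=1) = π·p₁ + (1−π)·p₀ = 0.702×0.36327 + 0.298×0.21374 = 0.31871.
Under exogeneity, PAF = [P(Y=1) − p₀] / P(Y=1).
PAF = (0.31871 − 0.21374) / 0.31871 ≈ 0.3294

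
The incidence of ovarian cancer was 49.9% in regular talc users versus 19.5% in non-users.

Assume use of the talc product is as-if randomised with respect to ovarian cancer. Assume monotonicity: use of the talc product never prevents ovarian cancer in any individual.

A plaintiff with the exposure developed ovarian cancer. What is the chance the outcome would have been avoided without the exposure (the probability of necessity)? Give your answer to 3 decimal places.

p₁ = 0.499, p₀ = 0.195.
Under exogeneity and monotonicity, PN = (p₁ − p₀) / p₁.
PN = (0.499 − 0.195) / 0.499 = 0.304 / 0.499 ≈ 0.6092

PN ≈ 0.609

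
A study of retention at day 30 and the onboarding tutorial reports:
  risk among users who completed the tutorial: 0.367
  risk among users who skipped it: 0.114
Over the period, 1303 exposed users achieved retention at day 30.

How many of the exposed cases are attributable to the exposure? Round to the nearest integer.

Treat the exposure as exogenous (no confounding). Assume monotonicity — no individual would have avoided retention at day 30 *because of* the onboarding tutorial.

Let p₁ = 0.367, p₀ = 0.114.
PN = (p₁ − p₀)/p₁ = (0.367 − 0.114) / 0.367 ≈ 0.68937.
Attributable cases ≈ PN × (exposed cases) = 0.68937 × 1303 ≈ 898.25.

about 898 cases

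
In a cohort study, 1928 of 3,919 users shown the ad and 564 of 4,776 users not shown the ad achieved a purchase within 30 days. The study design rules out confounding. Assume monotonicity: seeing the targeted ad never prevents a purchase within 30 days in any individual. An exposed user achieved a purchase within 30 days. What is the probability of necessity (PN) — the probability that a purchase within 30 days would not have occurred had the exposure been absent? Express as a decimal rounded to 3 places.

PN ≈ 0.760

p₁ = P(outcome | exposed) = 1928/3919 = 0.49196
p₀ = P(outcome | unexposed) = 564/4776 = 0.11809
Under exogeneity and monotonicity, PN = (p₁ − p₀) / p₁.
PN = (0.49196 − 0.11809) / 0.49196 = 0.37387 / 0.49196 ≈ 0.7600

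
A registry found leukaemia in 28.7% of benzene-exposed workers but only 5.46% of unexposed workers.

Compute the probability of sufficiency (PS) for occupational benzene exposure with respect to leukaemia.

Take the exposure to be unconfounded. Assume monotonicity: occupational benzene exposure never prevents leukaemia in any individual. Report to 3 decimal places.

PS ≈ 0.246

p₁ = 0.287, p₀ = 0.0546.
Under exogeneity and monotonicity, PS = (p₁ − p₀) / (1 − p₀).
PS = (0.287 − 0.0546) / (1 − 0.0546) = 0.2324 / 0.9454 ≈ 0.2458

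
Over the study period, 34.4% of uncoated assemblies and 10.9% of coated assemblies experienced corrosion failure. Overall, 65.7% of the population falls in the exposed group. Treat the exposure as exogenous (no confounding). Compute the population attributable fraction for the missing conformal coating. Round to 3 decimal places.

p₁ = 0.344, p₀ = 0.109.
Overall risk P(Y=1) = π·p₁ + (1−π)·p₀ = 0.657×0.344 + 0.343×0.109 = 0.26339.
Under exogeneity, PAF = [P(Y=1) − p₀] / P(Y=1).
PAF = (0.26339 − 0.109) / 0.26339 ≈ 0.5862

PAF ≈ 0.586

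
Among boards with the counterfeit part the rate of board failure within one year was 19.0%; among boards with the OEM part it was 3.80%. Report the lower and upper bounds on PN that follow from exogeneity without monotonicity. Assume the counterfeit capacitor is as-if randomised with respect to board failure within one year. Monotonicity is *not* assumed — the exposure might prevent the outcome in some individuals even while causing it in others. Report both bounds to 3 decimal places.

0.800 ≤ PN ≤ 1.000

p₁ = 0.19, p₀ = 0.038.
Under exogeneity alone the bounds on PN are max{0,(p₁−p₀)/p₁} ≤ PN ≤ min{1,(1−p₀)/p₁}.
  lower = (p₁ − p₀)/p₁ = 0.152 / 0.19 ≈ 0.8000
  upper = min{1, (1 − p₀)/p₁} = 0.962 / 0.19 ≈ 5.0632 → capped at 1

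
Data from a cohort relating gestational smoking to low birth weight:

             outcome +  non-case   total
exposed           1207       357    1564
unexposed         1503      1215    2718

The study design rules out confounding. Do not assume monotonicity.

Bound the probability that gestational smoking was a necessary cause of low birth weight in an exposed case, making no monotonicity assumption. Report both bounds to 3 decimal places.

p₁ = P(outcome | exposed) = 1207/1564 = 0.77174
p₀ = P(outcome | unexposed) = 1503/2718 = 0.55298
Under exogeneity alone the bounds on PN are max{0,(p₁−p₀)/p₁} ≤ PN ≤ min{1,(1−p₀)/p₁}.
  lower = (p₁ − p₀)/p₁ = 0.21876 / 0.77174 ≈ 0.2835
  upper = min{1, (1 − p₀)/p₁} = 0.44702 / 0.77174 ≈ 0.5792

0.283 ≤ PN ≤ 0.579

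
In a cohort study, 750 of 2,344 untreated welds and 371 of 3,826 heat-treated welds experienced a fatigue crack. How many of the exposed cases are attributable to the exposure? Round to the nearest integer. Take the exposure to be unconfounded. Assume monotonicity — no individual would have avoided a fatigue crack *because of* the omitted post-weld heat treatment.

about 523 cases

p₁ = P(outcome | exposed) = 750/2344 = 0.31997
p₀ = P(outcome | unexposed) = 371/3826 = 0.096968
PN = (p₁ − p₀)/p₁ = (0.31997 − 0.096968) / 0.31997 ≈ 0.69694.
Attributable cases ≈ PN × (exposed cases) = 0.69694 × 750 ≈ 522.71.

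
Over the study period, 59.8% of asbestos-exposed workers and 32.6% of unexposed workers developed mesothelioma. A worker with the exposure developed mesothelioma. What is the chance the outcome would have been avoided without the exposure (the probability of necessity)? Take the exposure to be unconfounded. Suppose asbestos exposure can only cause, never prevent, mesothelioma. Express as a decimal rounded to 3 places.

PN ≈ 0.455

p₁ = 0.598, p₀ = 0.326.
Under exogeneity and monotonicity, PN = (p₁ − p₀) / p₁.
PN = (0.598 − 0.326) / 0.598 = 0.272 / 0.598 ≈ 0.4548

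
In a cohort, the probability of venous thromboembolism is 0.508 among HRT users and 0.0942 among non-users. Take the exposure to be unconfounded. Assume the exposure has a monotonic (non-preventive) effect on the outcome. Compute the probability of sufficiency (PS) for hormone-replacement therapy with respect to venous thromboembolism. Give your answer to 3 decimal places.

PS ≈ 0.457

Let p₁ = 0.508, p₀ = 0.0942.
Under exogeneity and monotonicity, PS = (p₁ − p₀) / (1 − p₀).
PS = (0.508 − 0.0942) / (1 − 0.0942) = 0.4138 / 0.9058 ≈ 0.4568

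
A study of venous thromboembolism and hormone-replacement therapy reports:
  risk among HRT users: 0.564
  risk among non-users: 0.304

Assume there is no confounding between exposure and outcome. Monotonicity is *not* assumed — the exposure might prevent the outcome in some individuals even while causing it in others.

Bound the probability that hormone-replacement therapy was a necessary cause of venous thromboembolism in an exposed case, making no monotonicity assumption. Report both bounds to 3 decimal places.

Let p₁ = 0.564, p₀ = 0.304.
Under exogeneity alone the bounds on PN are max{0,(p₁−p₀)/p₁} ≤ PN ≤ min{1,(1−p₀)/p₁}.
  lower = (p₁ − p₀)/p₁ = 0.26 / 0.564 ≈ 0.4610
  upper = min{1, (1 − p₀)/p₁} = 0.696 / 0.564 ≈ 1.2340 → capped at 1

0.461 ≤ PN ≤ 1.000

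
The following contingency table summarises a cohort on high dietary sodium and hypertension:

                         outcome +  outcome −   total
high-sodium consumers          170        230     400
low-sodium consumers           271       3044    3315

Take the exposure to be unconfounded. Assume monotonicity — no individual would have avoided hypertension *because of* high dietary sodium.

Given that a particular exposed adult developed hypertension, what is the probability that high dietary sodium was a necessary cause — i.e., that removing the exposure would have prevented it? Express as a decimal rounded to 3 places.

PN ≈ 0.808

p₁ = P(outcome | exposed) = 170/400 = 0.425
p₀ = P(outcome | unexposed) = 271/3315 = 0.08175
Under exogeneity and monotonicity, PN = (p₁ − p₀)/p₁.
PN = (0.425 − 0.08175) / 0.425 ≈ 0.8076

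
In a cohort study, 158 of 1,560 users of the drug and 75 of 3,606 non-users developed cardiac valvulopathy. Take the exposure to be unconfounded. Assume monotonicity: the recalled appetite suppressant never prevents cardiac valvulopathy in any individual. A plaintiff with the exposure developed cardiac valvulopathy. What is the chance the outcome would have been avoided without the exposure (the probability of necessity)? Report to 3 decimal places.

p₁ = P(outcome | exposed) = 158/1560 = 0.10128
p₀ = P(outcome | unexposed) = 75/3606 = 0.020799
Under exogeneity and monotonicity, PN = (p₁ − p₀) / p₁.
PN = (0.10128 − 0.020799) / 0.10128 = 0.080483 / 0.10128 ≈ 0.7946

PN ≈ 0.795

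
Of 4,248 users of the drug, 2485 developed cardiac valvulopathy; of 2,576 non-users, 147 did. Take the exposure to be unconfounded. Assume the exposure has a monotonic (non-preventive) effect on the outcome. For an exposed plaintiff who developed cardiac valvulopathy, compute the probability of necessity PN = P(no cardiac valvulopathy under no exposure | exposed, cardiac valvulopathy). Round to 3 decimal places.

PN ≈ 0.902

p₁ = P(outcome | exposed) = 2485/4248 = 0.58498
p₀ = P(outcome | unexposed) = 147/2576 = 0.057065
Under exogeneity and monotonicity, PN = (p₁ − p₀) / p₁.
PN = (0.58498 − 0.057065) / 0.58498 = 0.52792 / 0.58498 ≈ 0.9024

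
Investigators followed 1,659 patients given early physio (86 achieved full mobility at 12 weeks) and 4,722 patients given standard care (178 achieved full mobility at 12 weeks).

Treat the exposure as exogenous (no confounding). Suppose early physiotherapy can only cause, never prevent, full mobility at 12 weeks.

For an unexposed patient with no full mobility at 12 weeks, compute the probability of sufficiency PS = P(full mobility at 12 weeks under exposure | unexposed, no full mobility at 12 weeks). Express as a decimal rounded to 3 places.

PS ≈ 0.015

p₁ = P(outcome | exposed) = 86/1659 = 0.051838
p₀ = P(outcome | unexposed) = 178/4722 = 0.037696
Under exogeneity and monotonicity, PS = (p₁ − p₀) / (1 − p₀).
PS = (0.051838 − 0.037696) / (1 − 0.037696) = 0.014143 / 0.9623 ≈ 0.0147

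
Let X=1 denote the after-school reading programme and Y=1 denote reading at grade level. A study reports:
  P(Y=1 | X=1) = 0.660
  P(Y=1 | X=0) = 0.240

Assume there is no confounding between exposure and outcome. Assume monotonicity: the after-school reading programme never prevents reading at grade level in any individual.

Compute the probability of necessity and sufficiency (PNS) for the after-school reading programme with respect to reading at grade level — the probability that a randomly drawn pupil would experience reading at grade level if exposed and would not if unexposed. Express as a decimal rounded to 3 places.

Let p₁ = 0.66, p₀ = 0.24.
Under exogeneity and monotonicity, PNS = p₁ − p₀.
PNS = 0.66 − 0.24 = 0.42

PNS ≈ 0.420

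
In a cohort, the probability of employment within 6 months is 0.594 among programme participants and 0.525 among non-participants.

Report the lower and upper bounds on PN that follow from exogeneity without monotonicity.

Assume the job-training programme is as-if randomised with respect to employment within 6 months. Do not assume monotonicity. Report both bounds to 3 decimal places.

Let p₁ = 0.594, p₀ = 0.525.
Under exogeneity alone the bounds on PN are max{0,(p₁−p₀)/p₁} ≤ PN ≤ min{1,(1−p₀)/p₁}.
  lower = (p₁ − p₀)/p₁ = 0.069 / 0.594 ≈ 0.1162
  upper = min{1, (1 − p₀)/p₁} = 0.475 / 0.594 ≈ 0.7997

0.116 ≤ PN ≤ 0.800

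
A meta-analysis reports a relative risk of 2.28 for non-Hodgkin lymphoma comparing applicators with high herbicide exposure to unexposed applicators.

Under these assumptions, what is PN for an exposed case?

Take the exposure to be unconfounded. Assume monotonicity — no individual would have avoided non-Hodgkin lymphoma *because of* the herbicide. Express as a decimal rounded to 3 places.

PN ≈ 0.561

Under exogeneity and monotonicity, PN = (RR − 1) / RR = 1 − 1/RR.
PN = (2.28 − 1) / 2.28 = 1.28 / 2.28 ≈ 0.5614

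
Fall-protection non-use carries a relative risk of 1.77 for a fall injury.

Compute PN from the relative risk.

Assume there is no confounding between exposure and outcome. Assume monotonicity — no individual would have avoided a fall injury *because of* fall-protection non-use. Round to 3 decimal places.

Under exogeneity and monotonicity, PN = (RR − 1) / RR = 1 − 1/RR.
PN = (1.77 − 1) / 1.77 = 0.77 / 1.77 ≈ 0.4350

PN ≈ 0.435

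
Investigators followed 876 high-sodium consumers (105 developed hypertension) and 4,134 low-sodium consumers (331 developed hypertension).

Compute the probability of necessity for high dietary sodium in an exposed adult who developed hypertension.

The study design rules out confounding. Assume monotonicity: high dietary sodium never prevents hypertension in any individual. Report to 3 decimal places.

p₁ = P(outcome | exposed) = 105/876 = 0.11986
p₀ = P(outcome | unexposed) = 331/4134 = 0.080068
Under exogeneity and monotonicity, PN = (p₁ − p₀) / p₁.
PN = (0.11986 − 0.080068) / 0.11986 = 0.039795 / 0.11986 ≈ 0.3320

PN ≈ 0.332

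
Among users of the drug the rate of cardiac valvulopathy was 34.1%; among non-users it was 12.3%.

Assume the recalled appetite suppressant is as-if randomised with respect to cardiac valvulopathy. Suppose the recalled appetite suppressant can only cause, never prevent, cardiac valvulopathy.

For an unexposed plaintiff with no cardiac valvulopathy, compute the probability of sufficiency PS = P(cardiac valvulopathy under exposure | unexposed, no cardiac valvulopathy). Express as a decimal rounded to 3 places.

PS ≈ 0.249

p₁ = 0.341, p₀ = 0.123.
Under exogeneity and monotonicity, PS = (p₁ − p₀) / (1 − p₀).
PS = (0.341 − 0.123) / (1 − 0.123) = 0.218 / 0.877 ≈ 0.2486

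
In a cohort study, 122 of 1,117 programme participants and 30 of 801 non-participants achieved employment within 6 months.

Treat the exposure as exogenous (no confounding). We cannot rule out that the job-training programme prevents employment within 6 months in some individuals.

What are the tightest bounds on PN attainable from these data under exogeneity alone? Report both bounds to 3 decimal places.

p₁ = P(outcome | exposed) = 122/1117 = 0.10922
p₀ = P(outcome | unexposed) = 30/801 = 0.037453
Under exogeneity alone the bounds on PN are max{0,(p₁−p₀)/p₁} ≤ PN ≤ min{1,(1−p₀)/p₁}.
  lower = (p₁ − p₀)/p₁ = 0.071768 / 0.10922 ≈ 0.6571
  upper = min{1, (1 − p₀)/p₁} = 0.96255 / 0.10922 ≈ 8.8128 → capped at 1

0.657 ≤ PN ≤ 1.000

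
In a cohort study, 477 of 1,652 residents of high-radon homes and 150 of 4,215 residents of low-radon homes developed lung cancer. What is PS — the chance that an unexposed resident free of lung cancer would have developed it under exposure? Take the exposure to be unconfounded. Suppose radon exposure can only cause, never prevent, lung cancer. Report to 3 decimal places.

p₁ = P(outcome | exposed) = 477/1652 = 0.28874
p₀ = P(outcome | unexposed) = 150/4215 = 0.035587
Under exogeneity and monotonicity, PS = (p₁ − p₀) / (1 − p₀).
PS = (0.28874 − 0.035587) / (1 − 0.035587) = 0.25315 / 0.96441 ≈ 0.2625

PS ≈ 0.262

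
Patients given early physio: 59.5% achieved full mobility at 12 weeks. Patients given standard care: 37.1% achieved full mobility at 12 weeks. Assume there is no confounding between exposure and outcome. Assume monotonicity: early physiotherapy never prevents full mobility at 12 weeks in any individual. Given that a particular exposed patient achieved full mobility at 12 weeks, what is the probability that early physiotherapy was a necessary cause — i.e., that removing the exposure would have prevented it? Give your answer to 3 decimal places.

PN ≈ 0.376

p₁ = 0.595, p₀ = 0.371.
Under exogeneity and monotonicity, PN = (p₁ − p₀) / p₁.
PN = (0.595 − 0.371) / 0.595 = 0.224 / 0.595 ≈ 0.3765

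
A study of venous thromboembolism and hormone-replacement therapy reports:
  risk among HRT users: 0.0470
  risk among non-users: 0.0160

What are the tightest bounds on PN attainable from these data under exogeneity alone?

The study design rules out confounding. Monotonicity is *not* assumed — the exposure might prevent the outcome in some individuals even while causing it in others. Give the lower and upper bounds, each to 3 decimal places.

Let p₁ = 0.047, p₀ = 0.016.
Under exogeneity alone the bounds on PN are max{0,(p₁−p₀)/p₁} ≤ PN ≤ min{1,(1−p₀)/p₁}.
  lower = (p₁ − p₀)/p₁ = 0.031 / 0.047 ≈ 0.6596
  upper = min{1, (1 − p₀)/p₁} = 0.984 / 0.047 ≈ 20.9362 → capped at 1

0.660 ≤ PN ≤ 1.000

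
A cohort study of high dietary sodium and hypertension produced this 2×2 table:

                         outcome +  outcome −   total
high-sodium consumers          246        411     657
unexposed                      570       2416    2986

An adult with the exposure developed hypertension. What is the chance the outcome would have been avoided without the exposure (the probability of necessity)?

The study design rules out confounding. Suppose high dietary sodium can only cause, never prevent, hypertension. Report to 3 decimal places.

PN ≈ 0.490

p₁ = P(outcome | exposed) = 246/657 = 0.37443
p₀ = P(outcome | unexposed) = 570/2986 = 0.19089
Under exogeneity and monotonicity, PN = (p₁ − p₀) / p₁.
PN = (0.37443 − 0.19089) / 0.37443 = 0.18354 / 0.37443 ≈ 0.4902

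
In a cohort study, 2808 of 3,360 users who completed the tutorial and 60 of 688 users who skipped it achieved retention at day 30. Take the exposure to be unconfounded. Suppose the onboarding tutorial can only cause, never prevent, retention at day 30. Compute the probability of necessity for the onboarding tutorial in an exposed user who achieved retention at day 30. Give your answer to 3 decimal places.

PN ≈ 0.896

p₁ = P(outcome | exposed) = 2808/3360 = 0.83571
p₀ = P(outcome | unexposed) = 60/688 = 0.087209
Under exogeneity and monotonicity, PN = (p₁ − p₀) / p₁.
PN = (0.83571 − 0.087209) / 0.83571 = 0.7485 / 0.83571 ≈ 0.8956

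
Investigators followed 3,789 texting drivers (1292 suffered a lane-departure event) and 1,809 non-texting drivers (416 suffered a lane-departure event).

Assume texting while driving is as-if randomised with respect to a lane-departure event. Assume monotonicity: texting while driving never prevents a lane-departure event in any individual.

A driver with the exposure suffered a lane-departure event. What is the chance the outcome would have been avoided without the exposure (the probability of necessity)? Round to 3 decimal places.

PN ≈ 0.326

p₁ = P(outcome | exposed) = 1292/3789 = 0.34099
p₀ = P(outcome | unexposed) = 416/1809 = 0.22996
Under exogeneity and monotonicity, PN = (p₁ − p₀) / p₁.
PN = (0.34099 − 0.22996) / 0.34099 = 0.11103 / 0.34099 ≈ 0.3256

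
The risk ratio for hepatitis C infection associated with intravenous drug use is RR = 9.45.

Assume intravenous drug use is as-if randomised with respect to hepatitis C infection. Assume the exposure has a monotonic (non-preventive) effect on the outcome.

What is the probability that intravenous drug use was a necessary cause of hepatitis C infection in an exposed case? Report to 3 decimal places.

Under exogeneity and monotonicity, PN = (RR − 1) / RR = 1 − 1/RR.
PN = (9.45 − 1) / 9.45 = 8.45 / 9.45 ≈ 0.8942

PN ≈ 0.894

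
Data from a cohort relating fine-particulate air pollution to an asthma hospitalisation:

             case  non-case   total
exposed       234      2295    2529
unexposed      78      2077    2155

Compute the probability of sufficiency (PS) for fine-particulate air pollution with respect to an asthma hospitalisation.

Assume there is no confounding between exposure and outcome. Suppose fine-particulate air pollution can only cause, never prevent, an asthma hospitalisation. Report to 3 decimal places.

p₁ = P(outcome | exposed) = 234/2529 = 0.092527
p₀ = P(outcome | unexposed) = 78/2155 = 0.036195
Under exogeneity and monotonicity, PS = (p₁ − p₀) / (1 − p₀).
PS = (0.092527 − 0.036195) / (1 − 0.036195) = 0.056332 / 0.96381 ≈ 0.0584

PS ≈ 0.058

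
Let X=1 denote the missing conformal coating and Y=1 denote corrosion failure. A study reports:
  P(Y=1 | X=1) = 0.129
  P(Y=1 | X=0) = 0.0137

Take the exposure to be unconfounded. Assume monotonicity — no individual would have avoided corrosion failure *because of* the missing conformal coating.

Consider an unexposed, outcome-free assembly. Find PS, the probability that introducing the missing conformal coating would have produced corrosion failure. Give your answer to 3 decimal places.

PS ≈ 0.117

Let p₁ = 0.129, p₀ = 0.0137.
Under exogeneity and monotonicity, PS = (p₁ − p₀) / (1 − p₀).
PS = (0.129 − 0.0137) / (1 − 0.0137) = 0.1153 / 0.9863 ≈ 0.1169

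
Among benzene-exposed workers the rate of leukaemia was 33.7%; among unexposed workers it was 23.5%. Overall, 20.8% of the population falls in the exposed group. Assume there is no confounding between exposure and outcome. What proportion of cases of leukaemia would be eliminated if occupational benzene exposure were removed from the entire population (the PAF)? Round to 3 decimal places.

PAF ≈ 0.083

p₁ = 0.337, p₀ = 0.235.
Overall risk P(Y=1) = π·p₁ + (1−π)·p₀ = 0.208×0.337 + 0.792×0.235 = 0.25622.
Under exogeneity, PAF = [P(Y=1) − p₀] / P(Y=1).
PAF = (0.25622 − 0.235) / 0.25622 ≈ 0.0828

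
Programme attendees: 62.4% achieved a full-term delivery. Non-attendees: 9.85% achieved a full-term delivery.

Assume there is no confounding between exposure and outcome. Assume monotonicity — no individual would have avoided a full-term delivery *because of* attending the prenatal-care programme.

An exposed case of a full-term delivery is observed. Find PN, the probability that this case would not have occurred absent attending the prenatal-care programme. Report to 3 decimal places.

p₁ = 0.624, p₀ = 0.0985.
Under exogeneity and monotonicity, PN = (p₁ − p₀) / p₁.
PN = (0.624 − 0.0985) / 0.624 = 0.5255 / 0.624 ≈ 0.8421

PN ≈ 0.842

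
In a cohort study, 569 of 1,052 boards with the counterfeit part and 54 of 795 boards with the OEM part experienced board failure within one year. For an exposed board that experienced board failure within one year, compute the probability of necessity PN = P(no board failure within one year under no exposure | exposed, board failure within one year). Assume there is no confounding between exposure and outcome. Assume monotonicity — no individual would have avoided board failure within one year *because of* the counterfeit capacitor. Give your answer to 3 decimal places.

p₁ = P(outcome | exposed) = 569/1052 = 0.54087
p₀ = P(outcome | unexposed) = 54/795 = 0.067925
Under exogeneity and monotonicity, PN = (p₁ − p₀) / p₁.
PN = (0.54087 − 0.067925) / 0.54087 = 0.47295 / 0.54087 ≈ 0.8744

PN ≈ 0.874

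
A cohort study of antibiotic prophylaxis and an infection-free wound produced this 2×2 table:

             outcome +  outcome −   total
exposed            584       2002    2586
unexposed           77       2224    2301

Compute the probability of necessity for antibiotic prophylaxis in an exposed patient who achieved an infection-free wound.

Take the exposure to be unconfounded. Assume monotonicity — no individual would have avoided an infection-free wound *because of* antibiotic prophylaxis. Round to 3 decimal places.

PN ≈ 0.852

p₁ = P(outcome | exposed) = 584/2586 = 0.22583
p₀ = P(outcome | unexposed) = 77/2301 = 0.033464
Under exogeneity and monotonicity, PN = (p₁ − p₀) / p₁.
PN = (0.22583 − 0.033464) / 0.22583 = 0.19237 / 0.22583 ≈ 0.8518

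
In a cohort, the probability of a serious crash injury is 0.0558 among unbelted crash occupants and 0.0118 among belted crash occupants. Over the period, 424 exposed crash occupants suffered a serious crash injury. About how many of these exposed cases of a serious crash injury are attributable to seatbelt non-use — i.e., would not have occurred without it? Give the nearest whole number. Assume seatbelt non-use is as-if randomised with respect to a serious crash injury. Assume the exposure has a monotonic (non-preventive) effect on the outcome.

about 334 cases

Let p₁ = 0.0558, p₀ = 0.0118.
PN = (p₁ − p₀)/p₁ = (0.0558 − 0.0118) / 0.0558 ≈ 0.78853.
Attributable cases ≈ PN × (exposed cases) = 0.78853 × 424 ≈ 334.34.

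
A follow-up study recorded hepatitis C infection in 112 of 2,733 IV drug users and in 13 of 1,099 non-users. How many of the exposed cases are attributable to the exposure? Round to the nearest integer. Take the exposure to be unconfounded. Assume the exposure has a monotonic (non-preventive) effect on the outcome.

p₁ = P(outcome | exposed) = 112/2733 = 0.040981
p₀ = P(outcome | unexposed) = 13/1099 = 0.011829
PN = (p₁ − p₀)/p₁ = (0.040981 − 0.011829) / 0.040981 ≈ 0.71135.
Attributable cases ≈ PN × (exposed cases) = 0.71135 × 112 ≈ 79.67.

about 80 cases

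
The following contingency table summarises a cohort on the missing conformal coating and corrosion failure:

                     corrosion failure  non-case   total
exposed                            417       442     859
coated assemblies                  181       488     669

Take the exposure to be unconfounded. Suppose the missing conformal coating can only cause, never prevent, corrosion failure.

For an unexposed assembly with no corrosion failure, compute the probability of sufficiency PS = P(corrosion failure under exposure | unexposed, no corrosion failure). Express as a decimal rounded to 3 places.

PS ≈ 0.295

p₁ = P(outcome | exposed) = 417/859 = 0.48545
p₀ = P(outcome | unexposed) = 181/669 = 0.27055
Under exogeneity and monotonicity, PS = (p₁ − p₀)/(1 − p₀).
PS = (0.48545 − 0.27055) / 0.72945 ≈ 0.2946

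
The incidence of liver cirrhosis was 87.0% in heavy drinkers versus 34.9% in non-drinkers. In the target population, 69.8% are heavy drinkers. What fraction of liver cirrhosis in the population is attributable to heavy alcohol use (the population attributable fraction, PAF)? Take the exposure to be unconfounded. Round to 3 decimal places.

PAF ≈ 0.510

p₁ = 0.87, p₀ = 0.349.
Overall risk P(Y=1) = π·p₁ + (1−π)·p₀ = 0.698×0.87 + 0.302×0.349 = 0.71266.
Under exogeneity, PAF = [P(Y=1) − p₀] / P(Y=1).
PAF = (0.71266 − 0.349) / 0.71266 ≈ 0.5103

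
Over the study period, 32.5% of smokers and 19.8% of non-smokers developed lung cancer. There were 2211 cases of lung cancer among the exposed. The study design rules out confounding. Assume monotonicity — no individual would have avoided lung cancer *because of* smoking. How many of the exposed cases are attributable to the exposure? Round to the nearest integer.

p₁ = 0.325, p₀ = 0.198.
PN = (p₁ − p₀)/p₁ = (0.325 − 0.198) / 0.325 ≈ 0.39077.
Attributable cases ≈ PN × (exposed cases) = 0.39077 × 2211 ≈ 863.99.

about 864 cases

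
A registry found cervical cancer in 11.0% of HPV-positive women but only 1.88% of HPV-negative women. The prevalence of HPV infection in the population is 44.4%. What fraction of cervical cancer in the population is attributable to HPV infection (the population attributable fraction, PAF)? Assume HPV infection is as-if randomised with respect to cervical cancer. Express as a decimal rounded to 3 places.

PAF ≈ 0.683

p₁ = 0.11, p₀ = 0.0188.
Overall risk P(Y=1) = π·p₁ + (1−π)·p₀ = 0.444×0.11 + 0.556×0.0188 = 0.059293.
Under exogeneity, PAF = [P(Y=1) − p₀] / P(Y=1).
PAF = (0.059293 − 0.0188) / 0.059293 ≈ 0.6829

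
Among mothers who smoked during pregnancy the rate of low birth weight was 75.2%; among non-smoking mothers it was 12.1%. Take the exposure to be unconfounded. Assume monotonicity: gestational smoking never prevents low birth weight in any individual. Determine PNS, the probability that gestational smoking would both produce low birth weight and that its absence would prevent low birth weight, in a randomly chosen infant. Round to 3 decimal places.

p₁ = 0.752, p₀ = 0.121.
Under exogeneity and monotonicity, PNS = p₁ − p₀.
PNS = 0.752 − 0.121 = 0.631

PNS ≈ 0.631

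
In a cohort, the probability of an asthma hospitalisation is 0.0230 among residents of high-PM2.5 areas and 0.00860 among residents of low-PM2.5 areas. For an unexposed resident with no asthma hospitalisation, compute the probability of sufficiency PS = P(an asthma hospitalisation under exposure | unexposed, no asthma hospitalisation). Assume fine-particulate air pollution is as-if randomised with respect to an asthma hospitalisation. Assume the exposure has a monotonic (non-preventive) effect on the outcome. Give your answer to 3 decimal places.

PS ≈ 0.015

Let p₁ = 0.023, p₀ = 0.0086.
Under exogeneity and monotonicity, PS = (p₁ − p₀) / (1 − p₀).
PS = (0.023 − 0.0086) / (1 − 0.0086) = 0.0144 / 0.9914 ≈ 0.0145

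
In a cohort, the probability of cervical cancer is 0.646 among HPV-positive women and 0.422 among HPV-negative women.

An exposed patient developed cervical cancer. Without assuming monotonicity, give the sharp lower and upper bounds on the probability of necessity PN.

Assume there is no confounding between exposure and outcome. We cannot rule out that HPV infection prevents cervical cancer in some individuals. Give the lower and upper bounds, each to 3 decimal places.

0.347 ≤ PN ≤ 0.895

Let p₁ = 0.646, p₀ = 0.422.
Under exogeneity alone the bounds on PN are max{0,(p₁−p₀)/p₁} ≤ PN ≤ min{1,(1−p₀)/p₁}.
  lower = (p₁ − p₀)/p₁ = 0.224 / 0.646 ≈ 0.3467
  upper = min{1, (1 − p₀)/p₁} = 0.578 / 0.646 ≈ 0.8947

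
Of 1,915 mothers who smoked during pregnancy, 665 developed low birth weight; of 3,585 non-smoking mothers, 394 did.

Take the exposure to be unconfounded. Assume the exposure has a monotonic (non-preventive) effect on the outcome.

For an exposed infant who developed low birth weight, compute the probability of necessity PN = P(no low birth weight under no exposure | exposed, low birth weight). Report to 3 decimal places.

p₁ = P(outcome | exposed) = 665/1915 = 0.34726
p₀ = P(outcome | unexposed) = 394/3585 = 0.1099
Under exogeneity and monotonicity, PN = (p₁ − p₀) / p₁.
PN = (0.34726 − 0.1099) / 0.34726 = 0.23736 / 0.34726 ≈ 0.6835

PN ≈ 0.684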